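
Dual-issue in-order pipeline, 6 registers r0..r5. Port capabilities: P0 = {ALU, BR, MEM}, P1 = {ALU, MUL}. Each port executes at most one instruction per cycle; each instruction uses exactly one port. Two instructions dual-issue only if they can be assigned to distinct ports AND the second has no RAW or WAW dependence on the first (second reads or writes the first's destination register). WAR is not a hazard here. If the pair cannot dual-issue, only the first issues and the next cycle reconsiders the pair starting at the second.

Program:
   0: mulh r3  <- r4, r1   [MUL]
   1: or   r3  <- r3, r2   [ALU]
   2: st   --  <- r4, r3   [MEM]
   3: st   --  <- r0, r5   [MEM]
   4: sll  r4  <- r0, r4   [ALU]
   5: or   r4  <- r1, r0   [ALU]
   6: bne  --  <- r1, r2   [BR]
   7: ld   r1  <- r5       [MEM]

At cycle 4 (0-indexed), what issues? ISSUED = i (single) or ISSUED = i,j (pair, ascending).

0. mulh @i0  | RAW+WAW r3
1. or @i1  | RAW r3
2. st @i2  | no-port MEM/MEM
3. st;sll @i3/i4  | 2-wide
4. or;bne @i5/i6  | 2-wide
5. ld @i7  | tail

ISSUED = 5,6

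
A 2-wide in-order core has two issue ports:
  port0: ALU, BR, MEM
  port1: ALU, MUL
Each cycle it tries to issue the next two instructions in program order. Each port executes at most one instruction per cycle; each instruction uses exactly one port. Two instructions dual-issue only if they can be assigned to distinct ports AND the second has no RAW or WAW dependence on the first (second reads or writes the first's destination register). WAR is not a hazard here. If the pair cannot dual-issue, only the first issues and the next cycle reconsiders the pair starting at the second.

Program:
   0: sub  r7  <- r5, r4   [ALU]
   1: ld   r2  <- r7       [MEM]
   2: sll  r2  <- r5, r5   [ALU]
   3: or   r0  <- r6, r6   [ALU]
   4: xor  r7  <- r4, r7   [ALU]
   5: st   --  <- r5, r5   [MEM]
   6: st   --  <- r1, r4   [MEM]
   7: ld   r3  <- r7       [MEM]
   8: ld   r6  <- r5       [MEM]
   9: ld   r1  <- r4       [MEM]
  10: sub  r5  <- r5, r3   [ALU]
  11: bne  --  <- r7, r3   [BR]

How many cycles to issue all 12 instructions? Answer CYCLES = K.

CYCLES = 9

t=0 i0:sub.ALU ; RAW r7
t=1 i1:ld.MEM ; WAW r2
t=2 i2+i3:sll.ALU;or.ALU ; dual
t=3 i4+i5:xor.ALU;st.MEM ; dual
t=4 i6:st.MEM ; no-port MEM/MEM
t=5 i7:ld.MEM ; no-port MEM/MEM
t=6 i8:ld.MEM ; no-port MEM/MEM
t=7 i9+i10:ld.MEM;sub.ALU ; dual
t=8 i11:bne.BR ; tail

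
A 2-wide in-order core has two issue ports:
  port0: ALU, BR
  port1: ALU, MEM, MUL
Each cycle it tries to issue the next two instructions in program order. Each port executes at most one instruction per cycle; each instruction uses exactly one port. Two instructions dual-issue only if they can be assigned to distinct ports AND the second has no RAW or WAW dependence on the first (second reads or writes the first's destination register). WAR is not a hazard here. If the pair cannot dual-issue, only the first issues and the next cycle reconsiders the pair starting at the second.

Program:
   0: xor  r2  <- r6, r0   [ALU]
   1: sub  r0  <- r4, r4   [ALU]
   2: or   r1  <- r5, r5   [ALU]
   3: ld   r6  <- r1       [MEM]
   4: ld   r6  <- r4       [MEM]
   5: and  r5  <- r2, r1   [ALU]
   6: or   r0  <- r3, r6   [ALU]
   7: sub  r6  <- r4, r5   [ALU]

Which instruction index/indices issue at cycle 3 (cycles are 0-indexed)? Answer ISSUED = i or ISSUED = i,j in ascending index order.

  cy0 -> i0&i1 (xor/sub) dual
  cy1 -> i2 (or) RAW r1
  cy2 -> i3 (ld) no-port MEM/MEM
  cy3 -> i4&i5 (ld/and) dual
  cy4 -> i6&i7 (or/sub) dual

ISSUED = 4,5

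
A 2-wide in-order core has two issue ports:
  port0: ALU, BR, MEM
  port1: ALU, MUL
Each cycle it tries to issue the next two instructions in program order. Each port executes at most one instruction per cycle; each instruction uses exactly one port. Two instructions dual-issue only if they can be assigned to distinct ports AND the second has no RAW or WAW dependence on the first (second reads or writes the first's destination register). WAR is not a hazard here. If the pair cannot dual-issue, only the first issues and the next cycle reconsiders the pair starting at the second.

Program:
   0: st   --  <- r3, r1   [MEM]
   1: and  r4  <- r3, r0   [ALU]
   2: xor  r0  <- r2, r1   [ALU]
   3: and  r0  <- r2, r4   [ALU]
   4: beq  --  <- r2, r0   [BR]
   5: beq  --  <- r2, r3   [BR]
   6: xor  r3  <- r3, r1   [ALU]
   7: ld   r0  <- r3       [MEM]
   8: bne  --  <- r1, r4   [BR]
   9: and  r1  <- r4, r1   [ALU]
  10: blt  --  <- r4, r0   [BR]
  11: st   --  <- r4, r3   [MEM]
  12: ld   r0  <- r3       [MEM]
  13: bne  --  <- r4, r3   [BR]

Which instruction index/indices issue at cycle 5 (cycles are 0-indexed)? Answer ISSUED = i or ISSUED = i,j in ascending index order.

ISSUED = 7

c0: i0+i1 st.MEM and.ALU  dual
c1: i2 xor.ALU  WAW r0
c2: i3 and.ALU  RAW r0
c3: i4 beq.BR  no-port BR/BR
c4: i5+i6 beq.BR xor.ALU  dual
c5: i7 ld.MEM  no-port MEM/BR
c6: i8+i9 bne.BR and.ALU  dual
c7: i10 blt.BR  no-port BR/MEM
c8: i11 st.MEM  no-port MEM/MEM
c9: i12 ld.MEM  no-port MEM/BR
c10: i13 bne.BR  tail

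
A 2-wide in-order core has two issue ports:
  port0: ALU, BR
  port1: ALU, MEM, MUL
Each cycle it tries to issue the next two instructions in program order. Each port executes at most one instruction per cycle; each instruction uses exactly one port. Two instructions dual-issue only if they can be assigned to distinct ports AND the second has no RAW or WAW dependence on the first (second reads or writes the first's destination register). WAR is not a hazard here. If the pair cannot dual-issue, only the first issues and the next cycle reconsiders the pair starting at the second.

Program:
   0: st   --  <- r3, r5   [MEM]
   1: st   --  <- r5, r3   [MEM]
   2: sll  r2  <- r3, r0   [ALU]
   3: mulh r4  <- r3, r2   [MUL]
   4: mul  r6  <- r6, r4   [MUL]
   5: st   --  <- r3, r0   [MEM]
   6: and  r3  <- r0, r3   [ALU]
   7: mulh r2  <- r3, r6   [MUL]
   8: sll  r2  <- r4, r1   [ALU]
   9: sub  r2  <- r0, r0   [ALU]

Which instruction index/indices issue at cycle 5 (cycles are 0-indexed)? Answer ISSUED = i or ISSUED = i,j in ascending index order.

[0] i0  st  -- no-port MEM/MEM
[1] i1&i2  st;sll  -- dual
[2] i3  mulh  -- no-port MUL/MUL
[3] i4  mul  -- no-port MUL/MEM
[4] i5&i6  st;and  -- dual
[5] i7  mulh  -- WAW r2
[6] i8  sll  -- WAW r2
[7] i9  sub  -- tail

ISSUED = 7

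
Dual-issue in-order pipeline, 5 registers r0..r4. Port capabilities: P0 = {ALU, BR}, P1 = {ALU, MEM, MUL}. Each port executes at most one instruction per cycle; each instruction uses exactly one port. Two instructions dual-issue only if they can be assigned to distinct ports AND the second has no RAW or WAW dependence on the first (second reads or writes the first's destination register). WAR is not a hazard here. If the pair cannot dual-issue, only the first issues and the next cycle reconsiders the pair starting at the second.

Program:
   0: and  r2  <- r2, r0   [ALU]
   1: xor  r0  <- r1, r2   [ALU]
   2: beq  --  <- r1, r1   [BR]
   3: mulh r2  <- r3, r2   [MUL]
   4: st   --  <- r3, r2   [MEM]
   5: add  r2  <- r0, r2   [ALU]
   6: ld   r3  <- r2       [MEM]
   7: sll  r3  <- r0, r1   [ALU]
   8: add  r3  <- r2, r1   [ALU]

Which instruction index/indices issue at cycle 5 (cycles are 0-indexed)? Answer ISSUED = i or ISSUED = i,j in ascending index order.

ISSUED = 7

  cy0 -> i0 (and) RAW r2
  cy1 -> i1/i2 (xor beq) pair
  cy2 -> i3 (mulh) no-port MUL/MEM
  cy3 -> i4/i5 (st add) pair
  cy4 -> i6 (ld) WAW r3
  cy5 -> i7 (sll) WAW r3
  cy6 -> i8 (add) tail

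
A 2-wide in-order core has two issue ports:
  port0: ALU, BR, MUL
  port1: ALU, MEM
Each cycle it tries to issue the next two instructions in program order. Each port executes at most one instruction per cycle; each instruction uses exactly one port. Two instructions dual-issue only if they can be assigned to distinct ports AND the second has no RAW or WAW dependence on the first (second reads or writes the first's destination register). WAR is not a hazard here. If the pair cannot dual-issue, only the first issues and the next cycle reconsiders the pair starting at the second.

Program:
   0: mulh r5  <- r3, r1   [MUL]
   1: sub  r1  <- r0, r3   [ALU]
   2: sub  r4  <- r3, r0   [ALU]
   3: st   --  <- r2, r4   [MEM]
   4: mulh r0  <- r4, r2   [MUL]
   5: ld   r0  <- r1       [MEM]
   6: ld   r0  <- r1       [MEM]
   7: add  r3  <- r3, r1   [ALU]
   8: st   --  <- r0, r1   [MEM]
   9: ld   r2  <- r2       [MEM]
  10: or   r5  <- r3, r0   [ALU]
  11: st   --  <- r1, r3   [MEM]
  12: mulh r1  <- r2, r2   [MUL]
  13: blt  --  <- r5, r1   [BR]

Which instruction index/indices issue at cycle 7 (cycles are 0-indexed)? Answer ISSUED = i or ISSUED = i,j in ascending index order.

#0 head=0: mulh.MUL+sub.ALU i0+i1 2-wide
#1 head=2: sub.ALU i2 RAW r4
#2 head=3: st.MEM+mulh.MUL i3+i4 2-wide
#3 head=5: ld.MEM i5 no-port MEM/MEM
#4 head=6: ld.MEM+add.ALU i6+i7 2-wide
#5 head=8: st.MEM i8 no-port MEM/MEM
#6 head=9: ld.MEM+or.ALU i9+i10 2-wide
#7 head=11: st.MEM+mulh.MUL i11+i12 2-wide
#8 head=13: blt.BR i13 tail

ISSUED = 11,12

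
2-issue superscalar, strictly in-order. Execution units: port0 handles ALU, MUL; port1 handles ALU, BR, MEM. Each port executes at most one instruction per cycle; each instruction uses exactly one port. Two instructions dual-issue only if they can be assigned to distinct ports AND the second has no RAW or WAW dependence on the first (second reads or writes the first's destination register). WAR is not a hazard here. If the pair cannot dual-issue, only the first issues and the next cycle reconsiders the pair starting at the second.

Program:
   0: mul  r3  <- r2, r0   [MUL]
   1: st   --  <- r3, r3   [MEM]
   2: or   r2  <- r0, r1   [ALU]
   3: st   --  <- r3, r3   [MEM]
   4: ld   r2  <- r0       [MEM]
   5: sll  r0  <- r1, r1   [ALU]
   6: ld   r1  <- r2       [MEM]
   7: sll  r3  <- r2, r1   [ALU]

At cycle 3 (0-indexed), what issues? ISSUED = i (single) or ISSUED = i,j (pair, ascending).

ISSUED = 4,5

t=0 i0:mul ; RAW r3
t=1 i1+i2:st+or ; dual
t=2 i3:st ; no-port MEM/MEM
t=3 i4+i5:ld+sll ; dual
t=4 i6:ld ; RAW r1
t=5 i7:sll ; tail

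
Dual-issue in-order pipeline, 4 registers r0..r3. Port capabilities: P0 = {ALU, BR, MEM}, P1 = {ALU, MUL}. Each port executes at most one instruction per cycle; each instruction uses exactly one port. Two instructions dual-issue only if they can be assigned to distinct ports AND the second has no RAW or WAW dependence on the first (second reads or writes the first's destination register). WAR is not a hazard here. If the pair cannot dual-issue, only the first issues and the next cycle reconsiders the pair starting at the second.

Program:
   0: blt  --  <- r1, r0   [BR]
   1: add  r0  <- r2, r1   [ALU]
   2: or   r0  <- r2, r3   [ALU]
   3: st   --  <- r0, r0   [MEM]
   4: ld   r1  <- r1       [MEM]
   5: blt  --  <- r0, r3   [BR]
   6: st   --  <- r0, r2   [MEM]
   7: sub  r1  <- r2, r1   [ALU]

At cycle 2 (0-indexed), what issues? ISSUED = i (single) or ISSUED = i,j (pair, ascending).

t=0 i0+i1:blt.BR add.ALU ; 2-wide
t=1 i2:or.ALU ; RAW r0
t=2 i3:st.MEM ; no-port MEM/MEM
t=3 i4:ld.MEM ; no-port MEM/BR
t=4 i5:blt.BR ; no-port BR/MEM
t=5 i6+i7:st.MEM sub.ALU ; 2-wide

ISSUED = 3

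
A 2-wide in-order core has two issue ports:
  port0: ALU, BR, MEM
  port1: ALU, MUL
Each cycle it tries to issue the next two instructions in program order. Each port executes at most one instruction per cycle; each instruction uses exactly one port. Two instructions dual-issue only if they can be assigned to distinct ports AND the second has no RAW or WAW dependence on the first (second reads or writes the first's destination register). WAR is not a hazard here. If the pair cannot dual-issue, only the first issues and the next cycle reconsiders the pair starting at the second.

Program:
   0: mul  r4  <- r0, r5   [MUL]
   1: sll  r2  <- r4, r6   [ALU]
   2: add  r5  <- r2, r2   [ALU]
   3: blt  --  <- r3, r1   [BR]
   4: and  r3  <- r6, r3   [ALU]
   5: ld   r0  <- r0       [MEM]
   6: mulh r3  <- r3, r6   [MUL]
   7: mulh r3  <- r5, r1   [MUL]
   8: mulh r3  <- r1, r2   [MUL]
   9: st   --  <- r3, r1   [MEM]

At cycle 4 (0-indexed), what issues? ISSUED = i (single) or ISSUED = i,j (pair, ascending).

ISSUED = 6

t=0 i0:mul ; RAW r4
t=1 i1:sll ; RAW r2
t=2 i2&i3:add/blt ; pair
t=3 i4&i5:and/ld ; pair
t=4 i6:mulh ; no-port MUL/MUL
t=5 i7:mulh ; no-port MUL/MUL
t=6 i8:mulh ; RAW r3
t=7 i9:st ; tail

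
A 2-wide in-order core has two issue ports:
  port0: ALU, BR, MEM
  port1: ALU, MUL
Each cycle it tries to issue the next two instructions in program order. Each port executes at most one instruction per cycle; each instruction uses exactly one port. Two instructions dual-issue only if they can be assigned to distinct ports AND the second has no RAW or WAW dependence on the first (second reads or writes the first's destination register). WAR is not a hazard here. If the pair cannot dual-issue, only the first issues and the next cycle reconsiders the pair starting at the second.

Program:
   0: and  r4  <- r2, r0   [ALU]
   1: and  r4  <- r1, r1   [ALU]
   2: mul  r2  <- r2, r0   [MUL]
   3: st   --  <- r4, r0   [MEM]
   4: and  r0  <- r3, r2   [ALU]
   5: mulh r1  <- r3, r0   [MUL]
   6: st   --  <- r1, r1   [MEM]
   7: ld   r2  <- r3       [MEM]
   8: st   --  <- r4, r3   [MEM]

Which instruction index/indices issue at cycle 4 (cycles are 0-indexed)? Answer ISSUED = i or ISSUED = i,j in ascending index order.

ISSUED = 6

#0 head=0: and.ALU i0 WAW r4
#1 head=1: and.ALU;mul.MUL i1&i2 dual
#2 head=3: st.MEM;and.ALU i3&i4 dual
#3 head=5: mulh.MUL i5 RAW r1
#4 head=6: st.MEM i6 no-port MEM/MEM
#5 head=7: ld.MEM i7 no-port MEM/MEM
#6 head=8: st.MEM i8 tail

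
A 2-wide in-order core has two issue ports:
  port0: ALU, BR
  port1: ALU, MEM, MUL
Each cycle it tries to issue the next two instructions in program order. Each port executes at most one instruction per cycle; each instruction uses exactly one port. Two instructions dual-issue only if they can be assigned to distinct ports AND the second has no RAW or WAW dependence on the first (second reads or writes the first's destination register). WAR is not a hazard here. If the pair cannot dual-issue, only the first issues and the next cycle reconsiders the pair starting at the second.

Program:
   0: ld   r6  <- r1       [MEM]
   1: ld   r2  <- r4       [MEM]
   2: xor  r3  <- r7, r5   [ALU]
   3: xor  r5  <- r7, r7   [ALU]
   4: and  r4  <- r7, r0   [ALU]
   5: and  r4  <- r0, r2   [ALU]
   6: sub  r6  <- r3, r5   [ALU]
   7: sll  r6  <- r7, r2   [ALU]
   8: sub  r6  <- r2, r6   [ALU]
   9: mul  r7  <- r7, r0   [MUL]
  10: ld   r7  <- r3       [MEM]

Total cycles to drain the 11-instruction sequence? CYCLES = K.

[0] i0  ld.MEM  -- no-port MEM/MEM
[1] i1+i2  ld.MEM+xor.ALU  -- dual
[2] i3+i4  xor.ALU+and.ALU  -- dual
[3] i5+i6  and.ALU+sub.ALU  -- dual
[4] i7  sll.ALU  -- RAW+WAW r6
[5] i8+i9  sub.ALU+mul.MUL  -- dual
[6] i10  ld.MEM  -- tail

CYCLES = 7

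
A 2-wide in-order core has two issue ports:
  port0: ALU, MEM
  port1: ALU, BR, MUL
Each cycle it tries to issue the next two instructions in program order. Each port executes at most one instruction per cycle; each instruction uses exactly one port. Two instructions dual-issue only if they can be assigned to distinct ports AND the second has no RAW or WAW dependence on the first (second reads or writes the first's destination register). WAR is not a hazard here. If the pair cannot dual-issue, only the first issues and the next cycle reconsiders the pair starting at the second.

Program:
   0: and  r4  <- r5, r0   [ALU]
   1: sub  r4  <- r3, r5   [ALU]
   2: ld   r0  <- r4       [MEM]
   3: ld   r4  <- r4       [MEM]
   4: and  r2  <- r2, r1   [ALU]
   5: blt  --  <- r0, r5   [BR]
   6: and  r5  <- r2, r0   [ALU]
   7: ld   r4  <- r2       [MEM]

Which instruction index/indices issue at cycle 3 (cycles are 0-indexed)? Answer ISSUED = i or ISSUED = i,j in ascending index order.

ISSUED = 3,4

0. and @i0  | WAW r4
1. sub @i1  | RAW r4
2. ld @i2  | no-port MEM/MEM
3. ld;and @i3,i4  | pair
4. blt;and @i5,i6  | pair
5. ld @i7  | tail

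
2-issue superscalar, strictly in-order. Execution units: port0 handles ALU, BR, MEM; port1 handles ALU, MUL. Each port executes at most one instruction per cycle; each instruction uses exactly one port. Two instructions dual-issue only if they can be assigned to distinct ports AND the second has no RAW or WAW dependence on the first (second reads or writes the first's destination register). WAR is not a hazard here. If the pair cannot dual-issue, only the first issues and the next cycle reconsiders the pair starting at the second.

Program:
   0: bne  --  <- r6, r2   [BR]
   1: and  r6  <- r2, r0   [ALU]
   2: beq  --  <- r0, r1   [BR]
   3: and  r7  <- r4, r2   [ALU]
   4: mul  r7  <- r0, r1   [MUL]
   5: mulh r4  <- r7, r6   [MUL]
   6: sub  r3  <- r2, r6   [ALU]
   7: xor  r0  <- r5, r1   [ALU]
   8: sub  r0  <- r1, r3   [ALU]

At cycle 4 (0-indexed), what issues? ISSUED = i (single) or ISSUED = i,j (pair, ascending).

0. bne and @i0&i1  | pair
1. beq and @i2&i3  | pair
2. mul @i4  | no-port MUL/MUL
3. mulh sub @i5&i6  | pair
4. xor @i7  | WAW r0
5. sub @i8  | tail

ISSUED = 7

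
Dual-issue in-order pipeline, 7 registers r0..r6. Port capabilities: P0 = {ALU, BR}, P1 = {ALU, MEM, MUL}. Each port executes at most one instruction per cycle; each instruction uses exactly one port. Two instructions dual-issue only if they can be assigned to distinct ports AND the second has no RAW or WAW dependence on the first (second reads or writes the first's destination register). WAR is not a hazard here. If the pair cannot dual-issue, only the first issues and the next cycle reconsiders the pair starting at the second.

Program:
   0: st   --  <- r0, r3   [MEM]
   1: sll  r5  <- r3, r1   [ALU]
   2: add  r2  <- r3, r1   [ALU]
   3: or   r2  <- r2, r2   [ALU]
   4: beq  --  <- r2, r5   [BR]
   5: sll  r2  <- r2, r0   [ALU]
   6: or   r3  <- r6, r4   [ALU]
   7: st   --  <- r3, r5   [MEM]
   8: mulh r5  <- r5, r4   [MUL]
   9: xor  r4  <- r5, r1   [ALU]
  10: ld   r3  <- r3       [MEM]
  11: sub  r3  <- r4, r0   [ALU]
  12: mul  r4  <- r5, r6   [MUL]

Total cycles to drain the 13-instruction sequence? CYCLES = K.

CYCLES = 9

0. st;sll @i0,i1  | 2-wide
1. add @i2  | RAW+WAW r2
2. or @i3  | RAW r2
3. beq;sll @i4,i5  | 2-wide
4. or @i6  | RAW r3
5. st @i7  | no-port MEM/MUL
6. mulh @i8  | RAW r5
7. xor;ld @i9,i10  | 2-wide
8. sub;mul @i11,i12  | 2-wide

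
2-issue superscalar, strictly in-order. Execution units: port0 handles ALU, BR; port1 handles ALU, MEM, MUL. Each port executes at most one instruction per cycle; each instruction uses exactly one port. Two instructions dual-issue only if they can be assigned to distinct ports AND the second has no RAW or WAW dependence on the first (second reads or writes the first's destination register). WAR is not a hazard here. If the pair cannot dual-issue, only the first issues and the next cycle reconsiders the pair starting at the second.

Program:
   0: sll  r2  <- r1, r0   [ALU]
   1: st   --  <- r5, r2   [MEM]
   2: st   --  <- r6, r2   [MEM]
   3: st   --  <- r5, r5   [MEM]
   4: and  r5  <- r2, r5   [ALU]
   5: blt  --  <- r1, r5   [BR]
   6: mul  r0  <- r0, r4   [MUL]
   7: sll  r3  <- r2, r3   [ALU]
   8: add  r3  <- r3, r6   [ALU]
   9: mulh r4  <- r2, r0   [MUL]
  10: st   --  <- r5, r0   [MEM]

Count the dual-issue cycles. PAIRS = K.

PAIRS = 3

#0 head=0: sll.ALU i0 RAW r2
#1 head=1: st.MEM i1 no-port MEM/MEM
#2 head=2: st.MEM i2 no-port MEM/MEM
#3 head=3: st.MEM+and.ALU i3+i4 pair
#4 head=5: blt.BR+mul.MUL i5+i6 pair
#5 head=7: sll.ALU i7 RAW+WAW r3
#6 head=8: add.ALU+mulh.MUL i8+i9 pair
#7 head=10: st.MEM i10 tail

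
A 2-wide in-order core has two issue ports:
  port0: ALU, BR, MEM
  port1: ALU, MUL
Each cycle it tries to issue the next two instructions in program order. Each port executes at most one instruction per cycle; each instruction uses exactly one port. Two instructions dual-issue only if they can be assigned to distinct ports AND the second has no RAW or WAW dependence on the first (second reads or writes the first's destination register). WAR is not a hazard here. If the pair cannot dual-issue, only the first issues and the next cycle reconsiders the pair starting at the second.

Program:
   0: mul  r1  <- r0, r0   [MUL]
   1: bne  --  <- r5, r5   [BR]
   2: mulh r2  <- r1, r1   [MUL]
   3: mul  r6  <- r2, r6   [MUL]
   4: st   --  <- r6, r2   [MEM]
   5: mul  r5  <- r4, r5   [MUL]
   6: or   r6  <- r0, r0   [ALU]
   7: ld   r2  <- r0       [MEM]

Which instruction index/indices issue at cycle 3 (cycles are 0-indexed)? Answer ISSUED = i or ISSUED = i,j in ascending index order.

#0 head=0: mul.MUL;bne.BR i0+i1 dual
#1 head=2: mulh.MUL i2 no-port MUL/MUL
#2 head=3: mul.MUL i3 RAW r6
#3 head=4: st.MEM;mul.MUL i4+i5 dual
#4 head=6: or.ALU;ld.MEM i6+i7 dual

ISSUED = 4,5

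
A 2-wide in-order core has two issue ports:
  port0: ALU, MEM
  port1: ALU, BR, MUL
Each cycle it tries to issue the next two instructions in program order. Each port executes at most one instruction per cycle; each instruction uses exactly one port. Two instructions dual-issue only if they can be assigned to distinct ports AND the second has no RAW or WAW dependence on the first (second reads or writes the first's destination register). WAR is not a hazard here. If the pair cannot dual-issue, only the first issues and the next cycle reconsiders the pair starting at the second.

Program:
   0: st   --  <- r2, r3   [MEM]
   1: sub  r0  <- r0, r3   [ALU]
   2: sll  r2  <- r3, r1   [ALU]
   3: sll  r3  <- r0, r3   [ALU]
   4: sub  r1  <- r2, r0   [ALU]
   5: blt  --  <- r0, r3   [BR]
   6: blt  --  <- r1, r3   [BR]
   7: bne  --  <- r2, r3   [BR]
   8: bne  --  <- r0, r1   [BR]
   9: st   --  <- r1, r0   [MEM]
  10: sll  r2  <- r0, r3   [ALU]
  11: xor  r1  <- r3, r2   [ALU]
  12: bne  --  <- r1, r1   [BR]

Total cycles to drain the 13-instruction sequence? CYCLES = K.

  cy0 -> i0+i1 (st.MEM sub.ALU) dual
  cy1 -> i2+i3 (sll.ALU sll.ALU) dual
  cy2 -> i4+i5 (sub.ALU blt.BR) dual
  cy3 -> i6 (blt.BR) no-port BR/BR
  cy4 -> i7 (bne.BR) no-port BR/BR
  cy5 -> i8+i9 (bne.BR st.MEM) dual
  cy6 -> i10 (sll.ALU) RAW r2
  cy7 -> i11 (xor.ALU) RAW r1
  cy8 -> i12 (bne.BR) tail

CYCLES = 9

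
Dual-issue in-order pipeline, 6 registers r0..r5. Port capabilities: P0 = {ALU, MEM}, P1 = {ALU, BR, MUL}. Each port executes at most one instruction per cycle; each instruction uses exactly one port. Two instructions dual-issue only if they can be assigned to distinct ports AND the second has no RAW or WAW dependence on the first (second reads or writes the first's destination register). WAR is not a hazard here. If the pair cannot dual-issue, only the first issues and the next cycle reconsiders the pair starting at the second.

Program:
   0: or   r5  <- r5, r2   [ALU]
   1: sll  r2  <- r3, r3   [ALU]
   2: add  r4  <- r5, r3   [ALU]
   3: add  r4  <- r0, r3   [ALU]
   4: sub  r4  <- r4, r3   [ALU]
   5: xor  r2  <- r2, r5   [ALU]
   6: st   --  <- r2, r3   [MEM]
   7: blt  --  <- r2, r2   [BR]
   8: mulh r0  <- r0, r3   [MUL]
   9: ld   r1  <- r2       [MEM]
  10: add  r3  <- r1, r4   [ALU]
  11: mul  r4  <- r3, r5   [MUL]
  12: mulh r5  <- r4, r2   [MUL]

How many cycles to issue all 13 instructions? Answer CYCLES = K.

CYCLES = 9

[0] i0+i1  or.ALU;sll.ALU  -- dual
[1] i2  add.ALU  -- WAW r4
[2] i3  add.ALU  -- RAW+WAW r4
[3] i4+i5  sub.ALU;xor.ALU  -- dual
[4] i6+i7  st.MEM;blt.BR  -- dual
[5] i8+i9  mulh.MUL;ld.MEM  -- dual
[6] i10  add.ALU  -- RAW r3
[7] i11  mul.MUL  -- no-port MUL/MUL
[8] i12  mulh.MUL  -- tail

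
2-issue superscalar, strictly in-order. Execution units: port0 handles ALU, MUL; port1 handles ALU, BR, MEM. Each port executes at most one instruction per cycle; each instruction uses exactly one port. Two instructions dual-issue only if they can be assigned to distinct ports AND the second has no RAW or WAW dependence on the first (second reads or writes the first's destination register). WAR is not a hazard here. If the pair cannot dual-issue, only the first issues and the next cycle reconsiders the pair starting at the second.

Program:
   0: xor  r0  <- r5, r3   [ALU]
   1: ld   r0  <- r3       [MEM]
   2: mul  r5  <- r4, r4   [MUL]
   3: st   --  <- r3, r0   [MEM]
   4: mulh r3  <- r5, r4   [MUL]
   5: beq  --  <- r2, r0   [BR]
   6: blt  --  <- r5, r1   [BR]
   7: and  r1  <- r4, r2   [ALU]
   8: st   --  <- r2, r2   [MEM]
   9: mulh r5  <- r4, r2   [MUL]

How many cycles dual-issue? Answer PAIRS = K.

c0: i0 xor.ALU  WAW r0
c1: i1&i2 ld.MEM mul.MUL  2-wide
c2: i3&i4 st.MEM mulh.MUL  2-wide
c3: i5 beq.BR  no-port BR/BR
c4: i6&i7 blt.BR and.ALU  2-wide
c5: i8&i9 st.MEM mulh.MUL  2-wide

PAIRS = 4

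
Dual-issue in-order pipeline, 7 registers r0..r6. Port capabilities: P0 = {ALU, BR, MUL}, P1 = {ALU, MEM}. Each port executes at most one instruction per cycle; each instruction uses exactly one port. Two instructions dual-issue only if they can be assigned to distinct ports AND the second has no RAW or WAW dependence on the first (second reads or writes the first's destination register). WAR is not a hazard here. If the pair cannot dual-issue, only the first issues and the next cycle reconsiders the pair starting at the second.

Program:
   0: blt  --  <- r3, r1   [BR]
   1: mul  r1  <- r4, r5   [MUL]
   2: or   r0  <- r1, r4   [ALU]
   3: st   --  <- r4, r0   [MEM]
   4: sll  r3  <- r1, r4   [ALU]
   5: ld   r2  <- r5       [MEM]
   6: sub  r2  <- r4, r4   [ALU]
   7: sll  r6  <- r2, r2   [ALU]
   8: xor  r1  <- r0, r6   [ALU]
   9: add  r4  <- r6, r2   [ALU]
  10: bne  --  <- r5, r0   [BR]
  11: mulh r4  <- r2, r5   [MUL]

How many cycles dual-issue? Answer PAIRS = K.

[0] i0  blt  -- no-port BR/MUL
[1] i1  mul  -- RAW r1
[2] i2  or  -- RAW r0
[3] i3/i4  st sll  -- dual
[4] i5  ld  -- WAW r2
[5] i6  sub  -- RAW r2
[6] i7  sll  -- RAW r6
[7] i8/i9  xor add  -- dual
[8] i10  bne  -- no-port BR/MUL
[9] i11  mulh  -- tail

PAIRS = 2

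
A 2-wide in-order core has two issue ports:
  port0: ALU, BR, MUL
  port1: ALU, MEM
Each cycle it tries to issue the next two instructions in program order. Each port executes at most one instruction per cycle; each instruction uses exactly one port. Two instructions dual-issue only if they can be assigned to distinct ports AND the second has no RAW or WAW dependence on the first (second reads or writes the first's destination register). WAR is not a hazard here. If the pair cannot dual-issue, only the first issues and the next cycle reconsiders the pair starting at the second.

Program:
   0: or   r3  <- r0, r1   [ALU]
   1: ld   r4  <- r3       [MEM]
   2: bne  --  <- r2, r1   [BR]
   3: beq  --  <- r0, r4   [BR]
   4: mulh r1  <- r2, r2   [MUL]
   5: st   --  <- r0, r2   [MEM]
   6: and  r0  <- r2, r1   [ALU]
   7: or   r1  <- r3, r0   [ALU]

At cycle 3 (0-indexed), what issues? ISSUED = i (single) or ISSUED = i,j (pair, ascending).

[0] i0  or  -- RAW r3
[1] i1+i2  ld;bne  -- 2-wide
[2] i3  beq  -- no-port BR/MUL
[3] i4+i5  mulh;st  -- 2-wide
[4] i6  and  -- RAW r0
[5] i7  or  -- tail

ISSUED = 4,5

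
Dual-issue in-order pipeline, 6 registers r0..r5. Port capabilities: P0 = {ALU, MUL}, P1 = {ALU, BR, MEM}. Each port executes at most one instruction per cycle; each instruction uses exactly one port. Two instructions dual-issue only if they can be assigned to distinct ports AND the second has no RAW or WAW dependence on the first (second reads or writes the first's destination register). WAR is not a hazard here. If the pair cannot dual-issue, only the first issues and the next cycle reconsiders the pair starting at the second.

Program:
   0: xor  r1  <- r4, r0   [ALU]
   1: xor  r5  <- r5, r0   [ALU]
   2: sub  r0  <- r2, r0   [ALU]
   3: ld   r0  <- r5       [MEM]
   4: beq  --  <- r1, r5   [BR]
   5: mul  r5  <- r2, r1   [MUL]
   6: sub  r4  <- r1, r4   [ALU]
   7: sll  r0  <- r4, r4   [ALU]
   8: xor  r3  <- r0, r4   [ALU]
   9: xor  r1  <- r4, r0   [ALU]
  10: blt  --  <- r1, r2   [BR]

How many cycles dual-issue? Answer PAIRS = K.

PAIRS = 3

  cy0 -> i0+i1 (xor.ALU xor.ALU) pair
  cy1 -> i2 (sub.ALU) WAW r0
  cy2 -> i3 (ld.MEM) no-port MEM/BR
  cy3 -> i4+i5 (beq.BR mul.MUL) pair
  cy4 -> i6 (sub.ALU) RAW r4
  cy5 -> i7 (sll.ALU) RAW r0
  cy6 -> i8+i9 (xor.ALU xor.ALU) pair
  cy7 -> i10 (blt.BR) tail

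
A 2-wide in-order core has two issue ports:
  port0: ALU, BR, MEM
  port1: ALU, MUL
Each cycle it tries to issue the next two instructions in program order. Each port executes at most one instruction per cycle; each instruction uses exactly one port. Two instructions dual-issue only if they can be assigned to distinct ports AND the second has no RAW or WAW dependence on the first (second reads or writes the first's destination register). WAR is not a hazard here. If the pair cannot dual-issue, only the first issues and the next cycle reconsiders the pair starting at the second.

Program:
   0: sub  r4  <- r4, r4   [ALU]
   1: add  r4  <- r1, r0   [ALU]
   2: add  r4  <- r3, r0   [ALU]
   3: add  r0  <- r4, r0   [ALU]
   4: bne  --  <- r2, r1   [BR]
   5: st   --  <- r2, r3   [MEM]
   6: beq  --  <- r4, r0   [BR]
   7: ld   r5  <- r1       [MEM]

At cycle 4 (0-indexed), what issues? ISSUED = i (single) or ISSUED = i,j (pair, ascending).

[0] i0  sub  -- WAW r4
[1] i1  add  -- WAW r4
[2] i2  add  -- RAW r4
[3] i3,i4  add bne  -- 2-wide
[4] i5  st  -- no-port MEM/BR
[5] i6  beq  -- no-port BR/MEM
[6] i7  ld  -- tail

ISSUED = 5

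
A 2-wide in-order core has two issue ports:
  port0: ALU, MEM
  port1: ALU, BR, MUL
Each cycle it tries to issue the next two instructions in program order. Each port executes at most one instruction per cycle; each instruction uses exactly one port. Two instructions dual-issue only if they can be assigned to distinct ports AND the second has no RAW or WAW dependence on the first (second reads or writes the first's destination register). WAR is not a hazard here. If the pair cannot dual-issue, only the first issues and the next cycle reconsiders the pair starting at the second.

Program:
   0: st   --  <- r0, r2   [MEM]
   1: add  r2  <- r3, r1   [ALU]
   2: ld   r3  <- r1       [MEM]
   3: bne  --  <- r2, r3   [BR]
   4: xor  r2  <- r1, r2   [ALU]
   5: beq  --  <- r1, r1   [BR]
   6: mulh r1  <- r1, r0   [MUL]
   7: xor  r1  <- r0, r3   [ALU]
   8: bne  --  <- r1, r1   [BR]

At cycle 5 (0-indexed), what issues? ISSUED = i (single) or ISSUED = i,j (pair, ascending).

c0: i0&i1 st.MEM add.ALU  pair
c1: i2 ld.MEM  RAW r3
c2: i3&i4 bne.BR xor.ALU  pair
c3: i5 beq.BR  no-port BR/MUL
c4: i6 mulh.MUL  WAW r1
c5: i7 xor.ALU  RAW r1
c6: i8 bne.BR  tail

ISSUED = 7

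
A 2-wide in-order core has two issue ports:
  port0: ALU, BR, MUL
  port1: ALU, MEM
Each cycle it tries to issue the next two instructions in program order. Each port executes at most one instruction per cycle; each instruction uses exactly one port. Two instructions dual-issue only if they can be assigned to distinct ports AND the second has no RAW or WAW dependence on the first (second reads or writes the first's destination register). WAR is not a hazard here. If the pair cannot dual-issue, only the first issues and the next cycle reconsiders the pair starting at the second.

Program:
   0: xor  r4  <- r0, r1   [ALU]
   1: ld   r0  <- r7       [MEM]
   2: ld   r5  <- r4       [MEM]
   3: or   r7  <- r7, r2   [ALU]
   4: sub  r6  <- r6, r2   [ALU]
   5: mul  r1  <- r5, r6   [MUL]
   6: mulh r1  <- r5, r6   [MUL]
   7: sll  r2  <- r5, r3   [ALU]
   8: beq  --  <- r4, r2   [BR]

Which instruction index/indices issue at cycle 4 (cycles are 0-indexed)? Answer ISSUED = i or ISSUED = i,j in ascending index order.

[0] i0/i1  xor.ALU+ld.MEM  -- 2-wide
[1] i2/i3  ld.MEM+or.ALU  -- 2-wide
[2] i4  sub.ALU  -- RAW r6
[3] i5  mul.MUL  -- no-port MUL/MUL
[4] i6/i7  mulh.MUL+sll.ALU  -- 2-wide
[5] i8  beq.BR  -- tail

ISSUED = 6,7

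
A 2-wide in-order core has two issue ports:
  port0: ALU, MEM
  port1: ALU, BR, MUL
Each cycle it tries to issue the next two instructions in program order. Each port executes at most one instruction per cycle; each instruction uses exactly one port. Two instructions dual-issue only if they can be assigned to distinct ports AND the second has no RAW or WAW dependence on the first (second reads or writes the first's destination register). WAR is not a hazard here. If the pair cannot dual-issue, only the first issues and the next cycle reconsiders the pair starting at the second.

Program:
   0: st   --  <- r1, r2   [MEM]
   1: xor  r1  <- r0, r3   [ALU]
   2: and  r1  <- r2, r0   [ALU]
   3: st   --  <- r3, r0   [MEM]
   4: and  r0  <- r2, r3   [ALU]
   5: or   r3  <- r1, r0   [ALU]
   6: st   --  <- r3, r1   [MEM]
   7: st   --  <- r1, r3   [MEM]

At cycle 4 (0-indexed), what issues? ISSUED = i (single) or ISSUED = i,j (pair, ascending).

ISSUED = 6

t=0 i0,i1:st+xor ; pair
t=1 i2,i3:and+st ; pair
t=2 i4:and ; RAW r0
t=3 i5:or ; RAW r3
t=4 i6:st ; no-port MEM/MEM
t=5 i7:st ; tail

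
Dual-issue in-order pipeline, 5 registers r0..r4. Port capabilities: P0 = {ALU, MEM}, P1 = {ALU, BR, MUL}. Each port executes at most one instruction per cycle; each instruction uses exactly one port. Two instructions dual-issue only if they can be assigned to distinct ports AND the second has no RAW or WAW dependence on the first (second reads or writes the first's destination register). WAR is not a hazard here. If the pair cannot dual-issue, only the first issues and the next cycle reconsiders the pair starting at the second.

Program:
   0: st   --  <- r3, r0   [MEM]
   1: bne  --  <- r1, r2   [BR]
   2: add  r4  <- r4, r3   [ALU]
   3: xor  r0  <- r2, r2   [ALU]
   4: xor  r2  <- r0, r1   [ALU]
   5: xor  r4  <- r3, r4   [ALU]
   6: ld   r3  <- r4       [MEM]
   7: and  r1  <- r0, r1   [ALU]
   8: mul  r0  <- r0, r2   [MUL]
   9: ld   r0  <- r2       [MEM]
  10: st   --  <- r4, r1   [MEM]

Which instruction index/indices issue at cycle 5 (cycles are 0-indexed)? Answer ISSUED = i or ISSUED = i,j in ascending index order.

#0 head=0: st+bne i0/i1 pair
#1 head=2: add+xor i2/i3 pair
#2 head=4: xor+xor i4/i5 pair
#3 head=6: ld+and i6/i7 pair
#4 head=8: mul i8 WAW r0
#5 head=9: ld i9 no-port MEM/MEM
#6 head=10: st i10 tail

ISSUED = 9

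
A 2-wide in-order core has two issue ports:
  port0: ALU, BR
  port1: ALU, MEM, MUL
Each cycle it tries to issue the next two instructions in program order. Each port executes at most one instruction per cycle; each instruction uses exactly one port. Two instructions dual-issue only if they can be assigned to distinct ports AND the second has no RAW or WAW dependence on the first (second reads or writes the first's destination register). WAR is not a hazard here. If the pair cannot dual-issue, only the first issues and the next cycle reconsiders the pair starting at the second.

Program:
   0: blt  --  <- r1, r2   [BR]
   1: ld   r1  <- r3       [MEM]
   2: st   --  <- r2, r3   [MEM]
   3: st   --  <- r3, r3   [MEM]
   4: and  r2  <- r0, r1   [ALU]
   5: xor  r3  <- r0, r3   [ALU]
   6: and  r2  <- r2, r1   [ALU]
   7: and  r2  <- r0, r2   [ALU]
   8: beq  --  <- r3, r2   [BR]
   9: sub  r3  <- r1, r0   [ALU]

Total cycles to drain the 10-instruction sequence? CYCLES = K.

CYCLES = 6

c0: i0+i1 blt.BR ld.MEM  dual
c1: i2 st.MEM  no-port MEM/MEM
c2: i3+i4 st.MEM and.ALU  dual
c3: i5+i6 xor.ALU and.ALU  dual
c4: i7 and.ALU  RAW r2
c5: i8+i9 beq.BR sub.ALU  dual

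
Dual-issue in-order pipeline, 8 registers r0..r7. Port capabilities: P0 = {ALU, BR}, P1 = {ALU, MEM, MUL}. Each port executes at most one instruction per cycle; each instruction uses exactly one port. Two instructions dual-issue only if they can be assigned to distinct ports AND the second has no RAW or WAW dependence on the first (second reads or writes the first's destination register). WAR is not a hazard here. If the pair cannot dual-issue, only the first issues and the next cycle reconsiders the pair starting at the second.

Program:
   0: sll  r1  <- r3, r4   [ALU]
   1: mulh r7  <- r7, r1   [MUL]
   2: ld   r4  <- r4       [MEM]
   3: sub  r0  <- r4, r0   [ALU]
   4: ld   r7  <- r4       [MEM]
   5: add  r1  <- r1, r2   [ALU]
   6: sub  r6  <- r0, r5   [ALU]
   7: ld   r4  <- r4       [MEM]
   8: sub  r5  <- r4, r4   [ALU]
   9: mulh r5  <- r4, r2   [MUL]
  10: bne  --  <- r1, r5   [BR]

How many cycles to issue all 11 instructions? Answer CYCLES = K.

CYCLES = 9

c0: i0 sll.ALU  RAW r1
c1: i1 mulh.MUL  no-port MUL/MEM
c2: i2 ld.MEM  RAW r4
c3: i3,i4 sub.ALU ld.MEM  2-wide
c4: i5,i6 add.ALU sub.ALU  2-wide
c5: i7 ld.MEM  RAW r4
c6: i8 sub.ALU  WAW r5
c7: i9 mulh.MUL  RAW r5
c8: i10 bne.BR  tail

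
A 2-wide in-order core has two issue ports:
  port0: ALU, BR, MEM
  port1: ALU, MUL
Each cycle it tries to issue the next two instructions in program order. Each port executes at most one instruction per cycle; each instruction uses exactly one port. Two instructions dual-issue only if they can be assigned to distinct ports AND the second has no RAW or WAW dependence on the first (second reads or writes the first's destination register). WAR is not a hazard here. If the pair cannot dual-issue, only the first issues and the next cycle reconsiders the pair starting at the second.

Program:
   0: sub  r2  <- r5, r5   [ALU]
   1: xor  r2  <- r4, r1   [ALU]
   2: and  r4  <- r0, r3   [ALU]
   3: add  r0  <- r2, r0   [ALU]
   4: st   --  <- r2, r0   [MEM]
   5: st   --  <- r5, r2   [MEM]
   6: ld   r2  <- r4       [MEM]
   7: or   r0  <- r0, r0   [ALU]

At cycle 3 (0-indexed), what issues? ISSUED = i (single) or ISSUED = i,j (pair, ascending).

ISSUED = 4

#0 head=0: sub.ALU i0 WAW r2
#1 head=1: xor.ALU and.ALU i1/i2 pair
#2 head=3: add.ALU i3 RAW r0
#3 head=4: st.MEM i4 no-port MEM/MEM
#4 head=5: st.MEM i5 no-port MEM/MEM
#5 head=6: ld.MEM or.ALU i6/i7 pair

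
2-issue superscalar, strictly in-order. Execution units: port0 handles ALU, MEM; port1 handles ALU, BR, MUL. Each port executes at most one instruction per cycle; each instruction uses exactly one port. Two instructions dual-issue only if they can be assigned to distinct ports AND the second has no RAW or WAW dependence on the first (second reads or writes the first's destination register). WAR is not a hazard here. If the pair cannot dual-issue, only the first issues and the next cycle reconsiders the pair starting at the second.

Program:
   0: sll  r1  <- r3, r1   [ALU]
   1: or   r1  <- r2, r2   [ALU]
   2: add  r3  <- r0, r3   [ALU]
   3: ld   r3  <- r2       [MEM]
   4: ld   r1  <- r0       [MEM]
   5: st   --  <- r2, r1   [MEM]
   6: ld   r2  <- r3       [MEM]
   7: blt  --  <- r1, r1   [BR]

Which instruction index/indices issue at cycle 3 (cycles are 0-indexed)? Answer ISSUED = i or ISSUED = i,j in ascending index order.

[0] i0  sll  -- WAW r1
[1] i1,i2  or add  -- 2-wide
[2] i3  ld  -- no-port MEM/MEM
[3] i4  ld  -- no-port MEM/MEM
[4] i5  st  -- no-port MEM/MEM
[5] i6,i7  ld blt  -- 2-wide

ISSUED = 4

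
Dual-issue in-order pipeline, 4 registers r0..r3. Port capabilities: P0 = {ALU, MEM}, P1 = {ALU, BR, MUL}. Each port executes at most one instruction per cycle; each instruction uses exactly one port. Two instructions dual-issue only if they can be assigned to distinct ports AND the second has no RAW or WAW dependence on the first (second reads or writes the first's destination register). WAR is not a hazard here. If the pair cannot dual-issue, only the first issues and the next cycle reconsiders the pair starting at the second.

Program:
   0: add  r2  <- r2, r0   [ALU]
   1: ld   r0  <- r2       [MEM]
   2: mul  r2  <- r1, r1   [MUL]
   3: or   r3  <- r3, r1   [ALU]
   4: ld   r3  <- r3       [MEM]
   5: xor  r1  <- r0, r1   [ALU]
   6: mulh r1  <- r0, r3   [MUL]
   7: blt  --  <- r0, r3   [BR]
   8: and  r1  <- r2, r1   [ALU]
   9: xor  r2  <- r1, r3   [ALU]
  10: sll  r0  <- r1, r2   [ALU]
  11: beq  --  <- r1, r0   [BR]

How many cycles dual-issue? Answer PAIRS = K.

PAIRS = 3

0. add.ALU @i0  | RAW r2
1. ld.MEM mul.MUL @i1/i2  | 2-wide
2. or.ALU @i3  | RAW+WAW r3
3. ld.MEM xor.ALU @i4/i5  | 2-wide
4. mulh.MUL @i6  | no-port MUL/BR
5. blt.BR and.ALU @i7/i8  | 2-wide
6. xor.ALU @i9  | RAW r2
7. sll.ALU @i10  | RAW r0
8. beq.BR @i11  | tail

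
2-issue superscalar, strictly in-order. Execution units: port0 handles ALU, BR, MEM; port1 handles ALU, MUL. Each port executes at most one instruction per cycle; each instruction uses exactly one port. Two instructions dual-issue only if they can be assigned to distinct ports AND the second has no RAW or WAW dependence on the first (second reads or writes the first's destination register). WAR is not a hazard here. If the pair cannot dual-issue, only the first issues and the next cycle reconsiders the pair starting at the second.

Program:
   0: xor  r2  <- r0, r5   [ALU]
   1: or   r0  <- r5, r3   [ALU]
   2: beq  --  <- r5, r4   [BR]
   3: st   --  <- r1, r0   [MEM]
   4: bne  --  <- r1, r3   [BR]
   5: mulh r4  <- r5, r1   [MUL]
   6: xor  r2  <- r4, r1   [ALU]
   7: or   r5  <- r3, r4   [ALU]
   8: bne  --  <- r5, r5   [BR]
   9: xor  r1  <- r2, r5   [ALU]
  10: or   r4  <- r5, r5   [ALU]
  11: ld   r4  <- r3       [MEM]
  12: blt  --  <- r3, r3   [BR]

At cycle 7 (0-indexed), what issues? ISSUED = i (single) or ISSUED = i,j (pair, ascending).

  cy0 -> i0&i1 (xor/or) pair
  cy1 -> i2 (beq) no-port BR/MEM
  cy2 -> i3 (st) no-port MEM/BR
  cy3 -> i4&i5 (bne/mulh) pair
  cy4 -> i6&i7 (xor/or) pair
  cy5 -> i8&i9 (bne/xor) pair
  cy6 -> i10 (or) WAW r4
  cy7 -> i11 (ld) no-port MEM/BR
  cy8 -> i12 (blt) tail

ISSUED = 11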